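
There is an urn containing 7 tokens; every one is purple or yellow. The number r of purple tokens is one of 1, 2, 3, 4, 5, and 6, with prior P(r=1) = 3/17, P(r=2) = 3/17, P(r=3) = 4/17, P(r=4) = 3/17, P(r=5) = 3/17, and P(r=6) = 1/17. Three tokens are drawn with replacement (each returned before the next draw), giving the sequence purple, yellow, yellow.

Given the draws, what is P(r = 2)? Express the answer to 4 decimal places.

0.2404

Under each hypothesis, the probability of the observed sequence is: P(data | r = 1) = (1/7)(6/7)(6/7) = 0.10496; P(data | r = 2) = (2/7)(5/7)(5/7) = 0.14577; P(data | r = 3) = (3/7)(4/7)(4/7) = 0.13994; P(data | r = 4) = (4/7)(3/7)(3/7) = 0.10496; P(data | r = 5) = (5/7)(2/7)(2/7) = 0.058309; P(data | r = 6) = (6/7)(1/7)(1/7) = 0.017493.
Weighting by the prior gives 3/17 · 0.10496 = 0.018522, 3/17 · 0.14577 = 0.025725, 4/17 · 0.13994 = 0.032927, 3/17 · 0.10496 = 0.018522, 3/17 · 0.058309 = 0.01029, 1/17 · 0.017493 = 0.001029; with total 0.10701.
So P(r = 2 | data) = (0.025725) / (0.10701) = 0.24038.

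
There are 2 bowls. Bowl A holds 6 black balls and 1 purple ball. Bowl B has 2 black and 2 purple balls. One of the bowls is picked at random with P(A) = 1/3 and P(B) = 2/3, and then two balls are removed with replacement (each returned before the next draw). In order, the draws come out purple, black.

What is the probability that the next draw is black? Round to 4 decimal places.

Compute the likelihood of the observed sequence for each case: P(data | bowl A) = (1/7)(6/7) = 6/49; P(data | bowl B) = (2/4)(2/4) = 1/4.
Multiplying each by its prior: 1/3 · 6/49 = 2/49, 2/3 · 1/4 = 1/6; summing to 61/294.
The posterior is then P(bowl A | data) = 12/61, P(bowl B | data) = 49/61.
Averaging over the posterior, P(black next | data) = (6/7)(12/61) + (1/2)(49/61) = 487/854.

0.5703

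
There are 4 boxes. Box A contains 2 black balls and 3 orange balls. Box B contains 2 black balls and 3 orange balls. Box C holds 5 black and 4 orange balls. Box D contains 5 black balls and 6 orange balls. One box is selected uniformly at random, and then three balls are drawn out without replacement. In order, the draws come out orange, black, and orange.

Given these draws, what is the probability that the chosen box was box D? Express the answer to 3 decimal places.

Compute the likelihood of the observed sequence for each case: P(data | box A) = (3/5)(2/4)(2/3) = 0.2; P(data | box B) = (3/5)(2/4)(2/3) = 0.2; P(data | box C) = (4/9)(5/8)(3/7) = 0.11905; P(data | box D) = (6/11)(5/10)(5/9) = 0.15152.
Multiplying each by its prior: 1/4 · 0.2 = 0.05, 1/4 · 0.2 = 0.05, 1/4 · 0.11905 = 0.029762, 1/4 · 0.15152 = 0.037879; these sum to 0.16764.
By Bayes' rule, P(box D | data) = (0.037879) / (0.16764) = 0.22595.

0.226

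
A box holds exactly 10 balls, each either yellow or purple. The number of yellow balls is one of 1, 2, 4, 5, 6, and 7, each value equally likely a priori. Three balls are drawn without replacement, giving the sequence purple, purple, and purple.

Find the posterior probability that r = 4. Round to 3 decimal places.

0.114

Compute the likelihood of the observed sequence for each case: P(data | r = 1) = (9/10)(8/9)(7/8) = 7/10; P(data | r = 2) = (8/10)(7/9)(6/8) = 7/15; P(data | r = 4) = (6/10)(5/9)(4/8) = 1/6; P(data | r = 5) = (5/10)(4/9)(3/8) = 1/12; P(data | r = 6) = (4/10)(3/9)(2/8) = 1/30; P(data | r = 7) = (3/10)(2/9)(1/8) = 1/120.
The prior-weighted likelihoods are 1/6 · 7/10 = 7/60, 1/6 · 7/15 = 7/90, 1/6 · 1/6 = 1/36, 1/6 · 1/12 = 1/72, 1/6 · 1/30 = 1/180, 1/6 · 1/120 = 1/720; these sum to 35/144.
By Bayes' rule, P(r = 4 | data) = (1/36) / (35/144) = 4/35.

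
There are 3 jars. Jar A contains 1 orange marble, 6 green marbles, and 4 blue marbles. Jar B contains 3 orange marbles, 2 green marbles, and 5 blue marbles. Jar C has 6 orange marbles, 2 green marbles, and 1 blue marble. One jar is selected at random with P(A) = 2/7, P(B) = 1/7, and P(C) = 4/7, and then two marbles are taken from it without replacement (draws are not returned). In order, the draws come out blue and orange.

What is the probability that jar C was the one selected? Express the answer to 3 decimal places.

0.582

Compute the likelihood of the observed sequence for each case: P(data | jar A) = (4/11)(1/10) = 2/55; P(data | jar B) = (5/10)(3/9) = 1/6; P(data | jar C) = (1/9)(6/8) = 1/12.
Multiplying each by its prior: 2/7 · 2/55 = 4/385, 1/7 · 1/6 = 1/42, 4/7 · 1/12 = 1/21; with total 9/110.
Therefore the posterior P(jar C | data) = (1/21) / (9/110) = 110/189.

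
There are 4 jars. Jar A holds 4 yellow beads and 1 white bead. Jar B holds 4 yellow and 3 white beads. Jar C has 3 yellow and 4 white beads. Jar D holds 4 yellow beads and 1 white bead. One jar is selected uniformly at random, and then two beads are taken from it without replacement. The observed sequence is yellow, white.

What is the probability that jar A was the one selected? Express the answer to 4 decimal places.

Compute the likelihood of the observed sequence for each case: P(data | jar A) = (4/5)(1/4) = 1/5; P(data | jar B) = (4/7)(3/6) = 2/7; P(data | jar C) = (3/7)(4/6) = 2/7; P(data | jar D) = (4/5)(1/4) = 1/5.
The prior-weighted likelihoods are 1/4 · 1/5 = 1/20, 1/4 · 2/7 = 1/14, 1/4 · 2/7 = 1/14, 1/4 · 1/5 = 1/20; with total 17/70.
By Bayes' rule, P(jar A | data) = (1/20) / (17/70) = 7/34.

0.2059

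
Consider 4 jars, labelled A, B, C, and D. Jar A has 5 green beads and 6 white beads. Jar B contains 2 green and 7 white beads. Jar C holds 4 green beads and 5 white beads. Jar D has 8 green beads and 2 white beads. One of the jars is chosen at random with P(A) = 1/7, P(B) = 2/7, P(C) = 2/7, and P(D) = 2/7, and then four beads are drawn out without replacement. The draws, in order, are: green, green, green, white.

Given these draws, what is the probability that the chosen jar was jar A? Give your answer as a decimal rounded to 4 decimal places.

0.1161

The likelihood of the observed sequence under each hypothesis: P(data | jar A) = (5/11)(4/10)(3/9)(6/8) = 0.045455; P(data | jar B) = (2/9)(1/8)(0/7) = 0; P(data | jar C) = (4/9)(3/8)(2/7)(5/6) = 0.039683; P(data | jar D) = (8/10)(7/9)(6/8)(2/7) = 0.13333.
The prior-weighted likelihoods are 1/7 · 0.045455 = 0.0064935, 2/7 · 0 = 0, 2/7 · 0.039683 = 0.011338, 2/7 · 0.13333 = 0.038095; with total 0.055927.
So P(jar A | data) = (0.0064935) / (0.055927) = 0.11611.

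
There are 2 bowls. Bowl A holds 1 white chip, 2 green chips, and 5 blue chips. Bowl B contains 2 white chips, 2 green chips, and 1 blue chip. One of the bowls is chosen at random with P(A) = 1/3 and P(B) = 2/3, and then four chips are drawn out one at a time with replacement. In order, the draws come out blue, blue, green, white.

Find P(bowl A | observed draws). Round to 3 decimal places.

Under each hypothesis, the probability of the observed sequence is: P(data | bowl A) = (5/8)(5/8)(2/8)(1/8) = 0.012207; P(data | bowl B) = (1/5)(1/5)(2/5)(2/5) = 0.0064.
Weighting by the prior gives 1/3 · 0.012207 = 0.004069, 2/3 · 0.0064 = 0.0042667; with total 0.0083357.
By Bayes' rule, P(bowl A | data) = (0.004069) / (0.0083357) = 0.48814.

0.488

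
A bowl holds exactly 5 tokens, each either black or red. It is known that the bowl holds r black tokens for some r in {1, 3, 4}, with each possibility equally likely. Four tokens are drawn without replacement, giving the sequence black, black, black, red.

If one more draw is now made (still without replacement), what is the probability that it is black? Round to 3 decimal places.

Under each hypothesis, the probability of the observed sequence is: P(data | r = 1) = (1/5)(0/4) = 0; P(data | r = 3) = (3/5)(2/4)(1/3)(2/2) = 1/10; P(data | r = 4) = (4/5)(3/4)(2/3)(1/2) = 1/5.
Multiplying each by its prior: 1/3 · 0 = 0, 1/3 · 1/10 = 1/30, 1/3 · 1/5 = 1/15; these sum to 1/10.
Normalising, the posterior is P(r = 1 | data) = 0, P(r = 3 | data) = 1/3, P(r = 4 | data) = 2/3.
The predictive probability is P(black next | data) = (0)(1/3) + (1)(2/3) = 2/3.

0.667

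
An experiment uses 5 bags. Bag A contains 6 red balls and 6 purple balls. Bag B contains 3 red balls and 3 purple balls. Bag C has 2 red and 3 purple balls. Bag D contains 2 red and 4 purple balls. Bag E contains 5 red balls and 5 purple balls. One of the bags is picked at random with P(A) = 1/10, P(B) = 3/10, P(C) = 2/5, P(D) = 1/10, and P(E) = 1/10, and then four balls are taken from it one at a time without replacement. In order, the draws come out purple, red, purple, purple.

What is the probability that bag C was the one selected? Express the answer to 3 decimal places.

Compute the likelihood of the observed sequence for each case: P(data | bag A) = (6/12)(6/11)(5/10)(4/9) = 0.060606; P(data | bag B) = (3/6)(3/5)(2/4)(1/3) = 0.05; P(data | bag C) = (3/5)(2/4)(2/3)(1/2) = 0.1; P(data | bag D) = (4/6)(2/5)(3/4)(2/3) = 0.13333; P(data | bag E) = (5/10)(5/9)(4/8)(3/7) = 0.059524.
The prior-weighted likelihoods are 1/10 · 0.060606 = 0.0060606, 3/10 · 0.05 = 0.015, 2/5 · 0.1 = 0.04, 1/10 · 0.13333 = 0.013333, 1/10 · 0.059524 = 0.0059524; with total 0.080346.
By Bayes' rule, P(bag C | data) = (0.04) / (0.080346) = 0.49784.

0.498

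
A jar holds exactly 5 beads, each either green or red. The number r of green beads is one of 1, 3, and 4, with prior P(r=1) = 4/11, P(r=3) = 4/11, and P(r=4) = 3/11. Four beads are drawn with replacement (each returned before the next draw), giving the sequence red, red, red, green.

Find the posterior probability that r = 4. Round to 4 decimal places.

The likelihood of the observed sequence under each hypothesis: P(data | r = 1) = (4/5)(4/5)(4/5)(1/5) = 0.1024; P(data | r = 3) = (2/5)(2/5)(2/5)(3/5) = 0.0384; P(data | r = 4) = (1/5)(1/5)(1/5)(4/5) = 0.0064.
Multiplying each by its prior: 4/11 · 0.1024 = 0.037236, 4/11 · 0.0384 = 0.013964, 3/11 · 0.0064 = 0.0017455; with total 0.052945.
Hence P(r = 4 | data) = (0.0017455) / (0.052945) = 0.032967.

0.0330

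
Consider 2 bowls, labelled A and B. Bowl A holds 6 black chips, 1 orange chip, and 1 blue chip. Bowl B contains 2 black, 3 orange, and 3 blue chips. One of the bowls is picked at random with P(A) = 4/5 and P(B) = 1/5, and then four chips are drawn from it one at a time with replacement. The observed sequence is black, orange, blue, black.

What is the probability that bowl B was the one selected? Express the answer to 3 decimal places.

0.200

The likelihood of the observed sequence under each hypothesis: P(data | bowl A) = (6/8)(1/8)(1/8)(6/8) = 0.0087891; P(data | bowl B) = (2/8)(3/8)(3/8)(2/8) = 0.0087891.
Weighting by the prior gives 4/5 · 0.0087891 = 0.0070313, 1/5 · 0.0087891 = 0.0017578; with total 0.0087891.
Therefore the posterior P(bowl B | data) = (0.0017578) / (0.0087891) = 0.2.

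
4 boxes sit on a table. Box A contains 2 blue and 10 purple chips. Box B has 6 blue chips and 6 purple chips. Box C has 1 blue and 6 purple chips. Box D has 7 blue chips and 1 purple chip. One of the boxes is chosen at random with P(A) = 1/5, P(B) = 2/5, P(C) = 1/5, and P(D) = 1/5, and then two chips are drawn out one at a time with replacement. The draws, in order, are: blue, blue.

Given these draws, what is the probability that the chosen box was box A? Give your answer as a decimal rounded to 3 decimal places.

0.021

Under each hypothesis, the probability of the observed sequence is: P(data | box A) = (2/12)(2/12) = 0.027778; P(data | box B) = (6/12)(6/12) = 0.25; P(data | box C) = (1/7)(1/7) = 0.020408; P(data | box D) = (7/8)(7/8) = 0.76562.
Multiplying each by its prior: 1/5 · 0.027778 = 0.0055556, 2/5 · 0.25 = 0.1, 1/5 · 0.020408 = 0.0040816, 1/5 · 0.76562 = 0.15313; these sum to 0.26276.
Therefore the posterior P(box A | data) = (0.0055556) / (0.26276) = 0.021143.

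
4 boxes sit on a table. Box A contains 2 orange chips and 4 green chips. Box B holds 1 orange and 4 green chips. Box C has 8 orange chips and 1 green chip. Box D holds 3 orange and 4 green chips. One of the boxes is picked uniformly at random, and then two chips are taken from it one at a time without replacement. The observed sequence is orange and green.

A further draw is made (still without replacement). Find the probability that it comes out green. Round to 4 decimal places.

The likelihood of the observed sequence under each hypothesis: P(data | box A) = (2/6)(4/5) = 4/15; P(data | box B) = (1/5)(4/4) = 1/5; P(data | box C) = (8/9)(1/8) = 1/9; P(data | box D) = (3/7)(4/6) = 2/7.
Multiplying each by its prior: 1/4 · 4/15 = 1/15, 1/4 · 1/5 = 1/20, 1/4 · 1/9 = 1/36, 1/4 · 2/7 = 1/14; these sum to 68/315.
Dividing through by the total gives posterior P(box A | data) = 21/68, P(box B | data) = 63/272, P(box C | data) = 35/272, P(box D | data) = 45/136.
The predictive probability is P(green next | data) = (3/4)(21/68) + (1)(63/272) + (0)(35/272) + (3/5)(45/136) = 45/68.

0.6618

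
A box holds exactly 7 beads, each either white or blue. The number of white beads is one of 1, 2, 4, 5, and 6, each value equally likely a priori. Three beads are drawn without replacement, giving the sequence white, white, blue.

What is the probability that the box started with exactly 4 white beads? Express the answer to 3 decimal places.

Under each hypothesis, the probability of the observed sequence is: P(data | r = 1) = (1/7)(0/6) = 0; P(data | r = 2) = (2/7)(1/6)(5/5) = 1/21; P(data | r = 4) = (4/7)(3/6)(3/5) = 6/35; P(data | r = 5) = (5/7)(4/6)(2/5) = 4/21; P(data | r = 6) = (6/7)(5/6)(1/5) = 1/7.
Weighting by the prior gives 1/5 · 0 = 0, 1/5 · 1/21 = 1/105, 1/5 · 6/35 = 6/175, 1/5 · 4/21 = 4/105, 1/5 · 1/7 = 1/35; with total 58/525.
By Bayes' rule, P(r = 4 | data) = (6/175) / (58/525) = 9/29.

0.310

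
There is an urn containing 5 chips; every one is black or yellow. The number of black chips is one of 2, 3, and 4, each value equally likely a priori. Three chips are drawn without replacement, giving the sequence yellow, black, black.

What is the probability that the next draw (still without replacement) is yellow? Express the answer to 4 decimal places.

Compute the likelihood of the observed sequence for each case: P(data | r = 2) = (3/5)(2/4)(1/3) = 1/10; P(data | r = 3) = (2/5)(3/4)(2/3) = 1/5; P(data | r = 4) = (1/5)(4/4)(3/3) = 1/5.
Multiplying each by its prior: 1/3 · 1/10 = 1/30, 1/3 · 1/5 = 1/15, 1/3 · 1/5 = 1/15; these sum to 1/6.
Dividing through by the total gives posterior P(r = 2 | data) = 1/5, P(r = 3 | data) = 2/5, P(r = 4 | data) = 2/5.
The predictive probability is P(yellow next | data) = (1)(1/5) + (1/2)(2/5) + (0)(2/5) = 2/5.

0.4000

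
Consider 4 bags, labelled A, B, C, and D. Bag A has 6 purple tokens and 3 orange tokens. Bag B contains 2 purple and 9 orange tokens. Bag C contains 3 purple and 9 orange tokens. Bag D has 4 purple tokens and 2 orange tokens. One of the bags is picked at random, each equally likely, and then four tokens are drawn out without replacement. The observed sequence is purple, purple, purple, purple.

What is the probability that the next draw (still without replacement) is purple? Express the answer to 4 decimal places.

0.2564

Compute the likelihood of the observed sequence for each case: P(data | bag A) = (6/9)(5/8)(4/7)(3/6) = 5/42; P(data | bag B) = (2/11)(1/10)(0/9) = 0; P(data | bag C) = (3/12)(2/11)(1/10)(0/9) = 0; P(data | bag D) = (4/6)(3/5)(2/4)(1/3) = 1/15.
The prior-weighted likelihoods are 1/4 · 5/42 = 5/168, 1/4 · 0 = 0, 1/4 · 0 = 0, 1/4 · 1/15 = 1/60; these sum to 13/280.
The posterior is then P(bag A | data) = 25/39, P(bag B | data) = 0, P(bag C | data) = 0, P(bag D | data) = 14/39.
Averaging over the posterior, P(purple next | data) = (2/5)(25/39) + (0)(14/39) = 10/39.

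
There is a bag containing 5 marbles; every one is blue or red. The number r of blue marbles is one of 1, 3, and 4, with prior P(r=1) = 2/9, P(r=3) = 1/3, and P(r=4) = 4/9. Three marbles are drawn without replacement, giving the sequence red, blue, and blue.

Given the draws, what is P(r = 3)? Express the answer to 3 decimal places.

For each hypothesis, P(data | H) works out to: P(data | r = 1) = (4/5)(1/4)(0/3) = 0; P(data | r = 3) = (2/5)(3/4)(2/3) = 1/5; P(data | r = 4) = (1/5)(4/4)(3/3) = 1/5.
Multiplying each by its prior: 2/9 · 0 = 0, 1/3 · 1/5 = 1/15, 4/9 · 1/5 = 4/45; summing to 7/45.
Hence P(r = 3 | data) = (1/15) / (7/45) = 3/7.

0.429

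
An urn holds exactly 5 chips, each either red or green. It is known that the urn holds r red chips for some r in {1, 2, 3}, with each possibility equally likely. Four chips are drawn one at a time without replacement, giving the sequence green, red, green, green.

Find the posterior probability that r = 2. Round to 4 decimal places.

0.3333

Compute the likelihood of the observed sequence for each case: P(data | r = 1) = (4/5)(1/4)(3/3)(2/2) = 1/5; P(data | r = 2) = (3/5)(2/4)(2/3)(1/2) = 1/10; P(data | r = 3) = (2/5)(3/4)(1/3)(0/2) = 0.
Weighting by the prior gives 1/3 · 1/5 = 1/15, 1/3 · 1/10 = 1/30, 1/3 · 0 = 0; these sum to 1/10.
By Bayes' rule, P(r = 2 | data) = (1/30) / (1/10) = 1/3.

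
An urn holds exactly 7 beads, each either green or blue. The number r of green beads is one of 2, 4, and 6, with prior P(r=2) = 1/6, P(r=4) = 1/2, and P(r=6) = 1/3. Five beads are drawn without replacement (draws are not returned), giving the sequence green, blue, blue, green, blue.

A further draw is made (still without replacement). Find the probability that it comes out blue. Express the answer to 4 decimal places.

0.3571

Compute the likelihood of the observed sequence for each case: P(data | r = 2) = (2/7)(5/6)(4/5)(1/4)(3/3) = 1/21; P(data | r = 4) = (4/7)(3/6)(2/5)(3/4)(1/3) = 1/35; P(data | r = 6) = (6/7)(1/6)(0/5) = 0.
The prior-weighted likelihoods are 1/6 · 1/21 = 1/126, 1/2 · 1/35 = 1/70, 1/3 · 0 = 0; these sum to 1/45.
Dividing through by the total gives posterior P(r = 2 | data) = 5/14, P(r = 4 | data) = 9/14, P(r = 6 | data) = 0.
Averaging over the posterior, P(blue next | data) = (1)(5/14) + (0)(9/14) = 5/14.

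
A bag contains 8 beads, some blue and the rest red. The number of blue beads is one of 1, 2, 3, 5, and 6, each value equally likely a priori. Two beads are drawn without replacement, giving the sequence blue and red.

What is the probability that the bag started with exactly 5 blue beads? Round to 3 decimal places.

0.246

Compute the likelihood of the observed sequence for each case: P(data | r = 1) = (1/8)(7/7) = 1/8; P(data | r = 2) = (2/8)(6/7) = 3/14; P(data | r = 3) = (3/8)(5/7) = 15/56; P(data | r = 5) = (5/8)(3/7) = 15/56; P(data | r = 6) = (6/8)(2/7) = 3/14.
Weighting by the prior gives 1/5 · 1/8 = 1/40, 1/5 · 3/14 = 3/70, 1/5 · 15/56 = 3/56, 1/5 · 15/56 = 3/56, 1/5 · 3/14 = 3/70; summing to 61/280.
Therefore the posterior P(r = 5 | data) = (3/56) / (61/280) = 15/61.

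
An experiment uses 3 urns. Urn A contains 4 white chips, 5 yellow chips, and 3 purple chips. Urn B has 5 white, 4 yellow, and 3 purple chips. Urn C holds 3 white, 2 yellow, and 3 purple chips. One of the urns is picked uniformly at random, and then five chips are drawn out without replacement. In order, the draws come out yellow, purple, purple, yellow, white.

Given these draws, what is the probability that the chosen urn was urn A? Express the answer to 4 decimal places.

The likelihood of the observed sequence under each hypothesis: P(data | urn A) = (5/12)(3/11)(2/10)(4/9)(4/8) = 0.0050505; P(data | urn B) = (4/12)(3/11)(2/10)(3/9)(5/8) = 0.0037879; P(data | urn C) = (2/8)(3/7)(2/6)(1/5)(3/4) = 0.0053571.
Weighting by the prior gives 1/3 · 0.0050505 = 0.0016835, 1/3 · 0.0037879 = 0.0012626, 1/3 · 0.0053571 = 0.0017857; these sum to 0.0047318.
By Bayes' rule, P(urn A | data) = (0.0016835) / (0.0047318) = 0.35578.

0.3558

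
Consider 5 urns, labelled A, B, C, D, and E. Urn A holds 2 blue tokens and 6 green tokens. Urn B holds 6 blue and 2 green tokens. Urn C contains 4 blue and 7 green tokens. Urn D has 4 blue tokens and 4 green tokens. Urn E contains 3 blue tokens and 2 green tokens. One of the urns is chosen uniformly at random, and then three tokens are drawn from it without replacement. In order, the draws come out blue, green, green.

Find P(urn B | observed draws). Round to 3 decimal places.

For each hypothesis, P(data | H) works out to: P(data | urn A) = (2/8)(6/7)(5/6) = 0.17857; P(data | urn B) = (6/8)(2/7)(1/6) = 0.035714; P(data | urn C) = (4/11)(7/10)(6/9) = 0.1697; P(data | urn D) = (4/8)(4/7)(3/6) = 0.14286; P(data | urn E) = (3/5)(2/4)(1/3) = 0.1.
Multiplying each by its prior: 1/5 · 0.17857 = 0.035714, 1/5 · 0.035714 = 0.0071429, 1/5 · 0.1697 = 0.033939, 1/5 · 0.14286 = 0.028571, 1/5 · 0.1 = 0.02; with total 0.12537.
So P(urn B | data) = (0.0071429) / (0.12537) = 0.056975.

0.057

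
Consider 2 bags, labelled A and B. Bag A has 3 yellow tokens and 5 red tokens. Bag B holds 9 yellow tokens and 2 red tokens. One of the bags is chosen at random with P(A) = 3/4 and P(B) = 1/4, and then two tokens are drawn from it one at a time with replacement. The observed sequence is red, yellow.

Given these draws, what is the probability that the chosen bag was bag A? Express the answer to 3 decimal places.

Compute the likelihood of the observed sequence for each case: P(data | bag A) = (5/8)(3/8) = 0.23438; P(data | bag B) = (2/11)(9/11) = 0.14876.
Weighting by the prior gives 3/4 · 0.23438 = 0.17578, 1/4 · 0.14876 = 0.03719; these sum to 0.21297.
Therefore the posterior P(bag A | data) = (0.17578) / (0.21297) = 0.82538.

0.825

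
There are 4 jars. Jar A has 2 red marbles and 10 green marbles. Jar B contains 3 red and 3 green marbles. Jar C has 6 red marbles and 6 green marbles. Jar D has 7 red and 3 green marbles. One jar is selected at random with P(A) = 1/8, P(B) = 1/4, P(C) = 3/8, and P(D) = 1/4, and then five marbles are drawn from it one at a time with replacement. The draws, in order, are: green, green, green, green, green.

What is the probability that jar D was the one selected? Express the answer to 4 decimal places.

0.0086

The likelihood of the observed sequence under each hypothesis: P(data | jar A) = (10/12)(10/12)(10/12)(10/12)(10/12) = 0.40188; P(data | jar B) = (3/6)(3/6)(3/6)(3/6)(3/6) = 0.03125; P(data | jar C) = (6/12)(6/12)(6/12)(6/12)(6/12) = 0.03125; P(data | jar D) = (3/10)(3/10)(3/10)(3/10)(3/10) = 0.00243.
Multiplying each by its prior: 1/8 · 0.40188 = 0.050235, 1/4 · 0.03125 = 0.0078125, 3/8 · 0.03125 = 0.011719, 1/4 · 0.00243 = 0.0006075; with total 0.070373.
Therefore the posterior P(jar D | data) = (0.0006075) / (0.070373) = 0.0086325.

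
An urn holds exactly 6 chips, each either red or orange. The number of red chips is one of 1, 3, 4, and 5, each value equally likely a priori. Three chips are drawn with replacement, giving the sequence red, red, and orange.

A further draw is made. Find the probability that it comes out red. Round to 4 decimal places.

The likelihood of the observed sequence under each hypothesis: P(data | r = 1) = (1/6)(1/6)(5/6) = 5/216; P(data | r = 3) = (3/6)(3/6)(3/6) = 1/8; P(data | r = 4) = (4/6)(4/6)(2/6) = 4/27; P(data | r = 5) = (5/6)(5/6)(1/6) = 25/216.
Weighting by the prior gives 1/4 · 5/216 = 5/864, 1/4 · 1/8 = 1/32, 1/4 · 4/27 = 1/27, 1/4 · 25/216 = 25/864; these sum to 89/864.
Normalising, the posterior is P(r = 1 | data) = 5/89, P(r = 3 | data) = 27/89, P(r = 4 | data) = 32/89, P(r = 5 | data) = 25/89.
Averaging over the posterior, P(red next | data) = (1/6)(5/89) + (1/2)(27/89) + (2/3)(32/89) + (5/6)(25/89) = 113/178.

0.6348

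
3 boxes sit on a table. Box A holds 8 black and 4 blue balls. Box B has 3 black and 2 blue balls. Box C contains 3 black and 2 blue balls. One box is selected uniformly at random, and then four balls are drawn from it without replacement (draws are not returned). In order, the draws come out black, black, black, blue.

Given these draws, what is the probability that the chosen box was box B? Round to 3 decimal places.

For each hypothesis, P(data | H) works out to: P(data | box A) = (8/12)(7/11)(6/10)(4/9) = 0.11313; P(data | box B) = (3/5)(2/4)(1/3)(2/2) = 0.1; P(data | box C) = (3/5)(2/4)(1/3)(2/2) = 0.1.
Multiplying each by its prior: 1/3 · 0.11313 = 0.03771, 1/3 · 0.1 = 0.033333, 1/3 · 0.1 = 0.033333; these sum to 0.10438.
So P(box B | data) = (0.033333) / (0.10438) = 0.31935.

0.319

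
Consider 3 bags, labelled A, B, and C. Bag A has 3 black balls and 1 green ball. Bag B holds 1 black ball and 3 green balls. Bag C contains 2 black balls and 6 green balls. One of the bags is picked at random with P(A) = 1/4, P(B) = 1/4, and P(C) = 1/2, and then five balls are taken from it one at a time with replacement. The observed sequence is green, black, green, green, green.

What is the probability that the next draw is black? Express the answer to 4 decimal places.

Compute the likelihood of the observed sequence for each case: P(data | bag A) = (1/4)(3/4)(1/4)(1/4)(1/4) = 0.0029297; P(data | bag B) = (3/4)(1/4)(3/4)(3/4)(3/4) = 0.079102; P(data | bag C) = (6/8)(2/8)(6/8)(6/8)(6/8) = 0.079102.
Weighting by the prior gives 1/4 · 0.0029297 = 0.00073242, 1/4 · 0.079102 = 0.019775, 1/2 · 0.079102 = 0.039551; these sum to 0.060059.
The posterior is then P(bag A | data) = 0.012195, P(bag B | data) = 0.32927, P(bag C | data) = 0.65854.
Averaging over the posterior, P(black next | data) = (3/4)(0.012195) + (1/4)(0.32927) + (1/4)(0.65854) = 0.2561.

0.2561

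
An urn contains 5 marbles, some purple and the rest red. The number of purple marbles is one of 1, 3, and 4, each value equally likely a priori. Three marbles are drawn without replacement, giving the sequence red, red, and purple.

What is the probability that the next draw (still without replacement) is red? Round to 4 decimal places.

Compute the likelihood of the observed sequence for each case: P(data | r = 1) = (4/5)(3/4)(1/3) = 1/5; P(data | r = 3) = (2/5)(1/4)(3/3) = 1/10; P(data | r = 4) = (1/5)(0/4) = 0.
Weighting by the prior gives 1/3 · 1/5 = 1/15, 1/3 · 1/10 = 1/30, 1/3 · 0 = 0; these sum to 1/10.
Normalising, the posterior is P(r = 1 | data) = 2/3, P(r = 3 | data) = 1/3, P(r = 4 | data) = 0.
So P(red next | data) = Σ P(red next | H) P(H | data) = (1)(2/3) + (0)(1/3) = 2/3.

0.6667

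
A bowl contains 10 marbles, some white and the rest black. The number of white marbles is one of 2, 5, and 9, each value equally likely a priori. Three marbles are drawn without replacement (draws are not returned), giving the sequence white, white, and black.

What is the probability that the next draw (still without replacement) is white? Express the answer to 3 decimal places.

Compute the likelihood of the observed sequence for each case: P(data | r = 2) = (2/10)(1/9)(8/8) = 1/45; P(data | r = 5) = (5/10)(4/9)(5/8) = 5/36; P(data | r = 9) = (9/10)(8/9)(1/8) = 1/10.
Weighting by the prior gives 1/3 · 1/45 = 1/135, 1/3 · 5/36 = 5/108, 1/3 · 1/10 = 1/30; these sum to 47/540.
The posterior is then P(r = 2 | data) = 4/47, P(r = 5 | data) = 25/47, P(r = 9 | data) = 18/47.
So P(white next | data) = Σ P(white next | H) P(H | data) = (0)(4/47) + (3/7)(25/47) + (1)(18/47) = 201/329.

0.611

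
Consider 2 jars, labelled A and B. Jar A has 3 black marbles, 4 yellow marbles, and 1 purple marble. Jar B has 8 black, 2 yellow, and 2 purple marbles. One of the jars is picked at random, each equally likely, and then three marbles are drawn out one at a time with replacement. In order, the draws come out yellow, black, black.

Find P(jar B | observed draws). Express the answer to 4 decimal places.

0.5130

Compute the likelihood of the observed sequence for each case: P(data | jar A) = (4/8)(3/8)(3/8) = 0.070312; P(data | jar B) = (2/12)(8/12)(8/12) = 0.074074.
Weighting by the prior gives 1/2 · 0.070312 = 0.035156, 1/2 · 0.074074 = 0.037037; these sum to 0.072193.
Hence P(jar B | data) = (0.037037) / (0.072193) = 0.51303.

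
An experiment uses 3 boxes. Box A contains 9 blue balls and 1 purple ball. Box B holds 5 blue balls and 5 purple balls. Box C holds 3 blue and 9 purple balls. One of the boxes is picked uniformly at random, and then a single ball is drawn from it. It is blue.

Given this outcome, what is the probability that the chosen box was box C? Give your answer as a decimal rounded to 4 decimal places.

The likelihood of this draw under each hypothesis: P(data | box A) = (9/10) = 9/10; P(data | box B) = (5/10) = 1/2; P(data | box C) = (3/12) = 1/4.
Multiplying each by its prior: 1/3 · 9/10 = 3/10, 1/3 · 1/2 = 1/6, 1/3 · 1/4 = 1/12; summing to 11/20.
Therefore the posterior P(box C | data) = (1/12) / (11/20) = 5/33.

0.1515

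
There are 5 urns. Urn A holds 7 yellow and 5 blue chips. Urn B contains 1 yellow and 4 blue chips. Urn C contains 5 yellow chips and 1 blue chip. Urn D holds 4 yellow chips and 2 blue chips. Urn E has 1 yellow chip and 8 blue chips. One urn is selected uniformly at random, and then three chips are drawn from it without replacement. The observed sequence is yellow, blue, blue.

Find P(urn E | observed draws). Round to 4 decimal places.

Under each hypothesis, the probability of the observed sequence is: P(data | urn A) = (7/12)(5/11)(4/10) = 0.10606; P(data | urn B) = (1/5)(4/4)(3/3) = 0.2; P(data | urn C) = (5/6)(1/5)(0/4) = 0; P(data | urn D) = (4/6)(2/5)(1/4) = 0.066667; P(data | urn E) = (1/9)(8/8)(7/7) = 0.11111.
Multiplying each by its prior: 1/5 · 0.10606 = 0.021212, 1/5 · 0.2 = 0.04, 1/5 · 0 = 0, 1/5 · 0.066667 = 0.013333, 1/5 · 0.11111 = 0.022222; these sum to 0.096768.
So P(urn E | data) = (0.022222) / (0.096768) = 0.22965.

0.2296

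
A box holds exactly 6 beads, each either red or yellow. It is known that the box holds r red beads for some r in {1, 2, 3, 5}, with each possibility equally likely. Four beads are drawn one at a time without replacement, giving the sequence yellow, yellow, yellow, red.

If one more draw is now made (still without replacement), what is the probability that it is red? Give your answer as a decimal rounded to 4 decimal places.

For each hypothesis, P(data | H) works out to: P(data | r = 1) = (5/6)(4/5)(3/4)(1/3) = 1/6; P(data | r = 2) = (4/6)(3/5)(2/4)(2/3) = 2/15; P(data | r = 3) = (3/6)(2/5)(1/4)(3/3) = 1/20; P(data | r = 5) = (1/6)(0/5) = 0.
The prior-weighted likelihoods are 1/4 · 1/6 = 1/24, 1/4 · 2/15 = 1/30, 1/4 · 1/20 = 1/80, 1/4 · 0 = 0; these sum to 7/80.
The posterior is then P(r = 1 | data) = 10/21, P(r = 2 | data) = 8/21, P(r = 3 | data) = 1/7, P(r = 5 | data) = 0.
The predictive probability is P(red next | data) = (0)(10/21) + (1/2)(8/21) + (1)(1/7) = 1/3.

0.3333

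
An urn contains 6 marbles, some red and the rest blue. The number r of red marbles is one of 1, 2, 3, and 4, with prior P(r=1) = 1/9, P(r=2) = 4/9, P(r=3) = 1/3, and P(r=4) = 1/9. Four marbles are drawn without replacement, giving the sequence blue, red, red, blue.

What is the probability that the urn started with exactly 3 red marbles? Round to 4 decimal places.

0.4737

The likelihood of the observed sequence under each hypothesis: P(data | r = 1) = (5/6)(1/5)(0/4) = 0; P(data | r = 2) = (4/6)(2/5)(1/4)(3/3) = 1/15; P(data | r = 3) = (3/6)(3/5)(2/4)(2/3) = 1/10; P(data | r = 4) = (2/6)(4/5)(3/4)(1/3) = 1/15.
The prior-weighted likelihoods are 1/9 · 0 = 0, 4/9 · 1/15 = 4/135, 1/3 · 1/10 = 1/30, 1/9 · 1/15 = 1/135; summing to 19/270.
By Bayes' rule, P(r = 3 | data) = (1/30) / (19/270) = 9/19.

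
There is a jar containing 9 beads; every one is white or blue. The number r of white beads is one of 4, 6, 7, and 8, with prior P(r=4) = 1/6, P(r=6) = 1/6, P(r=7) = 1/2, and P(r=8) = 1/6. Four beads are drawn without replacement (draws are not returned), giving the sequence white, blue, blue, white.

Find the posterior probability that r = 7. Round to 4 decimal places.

0.3750

The likelihood of the observed sequence under each hypothesis: P(data | r = 4) = (4/9)(5/8)(4/7)(3/6) = 5/63; P(data | r = 6) = (6/9)(3/8)(2/7)(5/6) = 5/84; P(data | r = 7) = (7/9)(2/8)(1/7)(6/6) = 1/36; P(data | r = 8) = (8/9)(1/8)(0/7) = 0.
Weighting by the prior gives 1/6 · 5/63 = 5/378, 1/6 · 5/84 = 5/504, 1/2 · 1/36 = 1/72, 1/6 · 0 = 0; these sum to 1/27.
By Bayes' rule, P(r = 7 | data) = (1/72) / (1/27) = 3/8.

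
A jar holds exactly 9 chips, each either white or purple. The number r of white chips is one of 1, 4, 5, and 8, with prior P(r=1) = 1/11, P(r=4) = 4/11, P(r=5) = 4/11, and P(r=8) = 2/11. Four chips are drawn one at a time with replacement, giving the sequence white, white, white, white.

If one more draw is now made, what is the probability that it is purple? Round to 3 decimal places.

Compute the likelihood of the observed sequence for each case: P(data | r = 1) = (1/9)(1/9)(1/9)(1/9) = 0.00015242; P(data | r = 4) = (4/9)(4/9)(4/9)(4/9) = 0.039018; P(data | r = 5) = (5/9)(5/9)(5/9)(5/9) = 0.09526; P(data | r = 8) = (8/9)(8/9)(8/9)(8/9) = 0.6243.
The prior-weighted likelihoods are 1/11 · 0.00015242 = 1.3856e-05, 4/11 · 0.039018 = 0.014189, 4/11 · 0.09526 = 0.03464, 2/11 · 0.6243 = 0.11351; these sum to 0.16235.
Normalising, the posterior is P(r = 1 | data) = 8.5346e-05, P(r = 4 | data) = 0.087394, P(r = 5 | data) = 0.21337, P(r = 8 | data) = 0.69916.
Averaging over the posterior, P(purple next | data) = (8/9)(8.5346e-05) + (5/9)(0.087394) + (4/9)(0.21337) + (1/9)(0.69916) = 0.22114.

0.221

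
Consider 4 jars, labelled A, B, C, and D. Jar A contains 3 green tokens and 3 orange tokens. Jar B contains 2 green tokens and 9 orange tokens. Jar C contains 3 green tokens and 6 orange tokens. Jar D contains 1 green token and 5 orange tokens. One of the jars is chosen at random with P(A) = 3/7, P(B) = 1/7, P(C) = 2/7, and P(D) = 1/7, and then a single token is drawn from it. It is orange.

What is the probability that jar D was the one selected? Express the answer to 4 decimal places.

0.1858

Compute the likelihood of this draw for each case: P(data | jar A) = (3/6) = 1/2; P(data | jar B) = (9/11) = 9/11; P(data | jar C) = (6/9) = 2/3; P(data | jar D) = (5/6) = 5/6.
Multiplying each by its prior: 3/7 · 1/2 = 3/14, 1/7 · 9/11 = 9/77, 2/7 · 2/3 = 4/21, 1/7 · 5/6 = 5/42; summing to 148/231.
By Bayes' rule, P(jar D | data) = (5/42) / (148/231) = 55/296.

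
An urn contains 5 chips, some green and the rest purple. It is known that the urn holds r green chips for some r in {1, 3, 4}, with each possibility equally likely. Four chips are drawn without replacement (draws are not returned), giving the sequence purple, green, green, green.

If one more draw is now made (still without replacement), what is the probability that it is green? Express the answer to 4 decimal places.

Under each hypothesis, the probability of the observed sequence is: P(data | r = 1) = (4/5)(1/4)(0/3) = 0; P(data | r = 3) = (2/5)(3/4)(2/3)(1/2) = 1/10; P(data | r = 4) = (1/5)(4/4)(3/3)(2/2) = 1/5.
Weighting by the prior gives 1/3 · 0 = 0, 1/3 · 1/10 = 1/30, 1/3 · 1/5 = 1/15; summing to 1/10.
The posterior is then P(r = 1 | data) = 0, P(r = 3 | data) = 1/3, P(r = 4 | data) = 2/3.
The predictive probability is P(green next | data) = (0)(1/3) + (1)(2/3) = 2/3.

0.6667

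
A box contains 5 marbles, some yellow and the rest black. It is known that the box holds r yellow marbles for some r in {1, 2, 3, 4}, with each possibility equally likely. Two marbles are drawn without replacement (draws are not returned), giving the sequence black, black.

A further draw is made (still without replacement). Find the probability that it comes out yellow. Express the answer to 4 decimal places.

For each hypothesis, P(data | H) works out to: P(data | r = 1) = (4/5)(3/4) = 3/5; P(data | r = 2) = (3/5)(2/4) = 3/10; P(data | r = 3) = (2/5)(1/4) = 1/10; P(data | r = 4) = (1/5)(0/4) = 0.
Multiplying each by its prior: 1/4 · 3/5 = 3/20, 1/4 · 3/10 = 3/40, 1/4 · 1/10 = 1/40, 1/4 · 0 = 0; summing to 1/4.
Normalising, the posterior is P(r = 1 | data) = 3/5, P(r = 2 | data) = 3/10, P(r = 3 | data) = 1/10, P(r = 4 | data) = 0.
The predictive probability is P(yellow next | data) = (1/3)(3/5) + (2/3)(3/10) + (1)(1/10) = 1/2.

0.5000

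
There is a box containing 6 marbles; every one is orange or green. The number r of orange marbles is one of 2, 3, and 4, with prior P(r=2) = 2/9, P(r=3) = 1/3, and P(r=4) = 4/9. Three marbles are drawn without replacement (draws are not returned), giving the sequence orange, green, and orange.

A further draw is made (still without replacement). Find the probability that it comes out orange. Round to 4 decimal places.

0.4940

For each hypothesis, P(data | H) works out to: P(data | r = 2) = (2/6)(4/5)(1/4) = 1/15; P(data | r = 3) = (3/6)(3/5)(2/4) = 3/20; P(data | r = 4) = (4/6)(2/5)(3/4) = 1/5.
Multiplying each by its prior: 2/9 · 1/15 = 2/135, 1/3 · 3/20 = 1/20, 4/9 · 1/5 = 4/45; with total 83/540.
The posterior is then P(r = 2 | data) = 8/83, P(r = 3 | data) = 27/83, P(r = 4 | data) = 48/83.
So P(orange next | data) = Σ P(orange next | H) P(H | data) = (0)(8/83) + (1/3)(27/83) + (2/3)(48/83) = 41/83.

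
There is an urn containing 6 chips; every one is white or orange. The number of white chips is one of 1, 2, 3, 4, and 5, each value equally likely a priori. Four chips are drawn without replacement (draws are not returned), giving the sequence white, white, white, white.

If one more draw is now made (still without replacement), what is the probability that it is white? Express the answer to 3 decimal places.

0.417

Under each hypothesis, the probability of the observed sequence is: P(data | r = 1) = (1/6)(0/5) = 0; P(data | r = 2) = (2/6)(1/5)(0/4) = 0; P(data | r = 3) = (3/6)(2/5)(1/4)(0/3) = 0; P(data | r = 4) = (4/6)(3/5)(2/4)(1/3) = 1/15; P(data | r = 5) = (5/6)(4/5)(3/4)(2/3) = 1/3.
Weighting by the prior gives 1/5 · 0 = 0, 1/5 · 0 = 0, 1/5 · 0 = 0, 1/5 · 1/15 = 1/75, 1/5 · 1/3 = 1/15; with total 2/25.
Dividing through by the total gives posterior P(r = 1 | data) = 0, P(r = 2 | data) = 0, P(r = 3 | data) = 0, P(r = 4 | data) = 1/6, P(r = 5 | data) = 5/6.
So P(white next | data) = Σ P(white next | H) P(H | data) = (0)(1/6) + (1/2)(5/6) = 5/12.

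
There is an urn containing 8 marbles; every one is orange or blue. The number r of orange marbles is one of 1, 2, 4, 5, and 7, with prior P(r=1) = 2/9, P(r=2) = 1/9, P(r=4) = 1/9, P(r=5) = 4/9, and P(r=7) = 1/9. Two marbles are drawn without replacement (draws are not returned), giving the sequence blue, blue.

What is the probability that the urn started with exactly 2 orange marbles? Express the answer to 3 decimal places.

0.200

Under each hypothesis, the probability of the observed sequence is: P(data | r = 1) = (7/8)(6/7) = 3/4; P(data | r = 2) = (6/8)(5/7) = 15/28; P(data | r = 4) = (4/8)(3/7) = 3/14; P(data | r = 5) = (3/8)(2/7) = 3/28; P(data | r = 7) = (1/8)(0/7) = 0.
Weighting by the prior gives 2/9 · 3/4 = 1/6, 1/9 · 15/28 = 5/84, 1/9 · 3/14 = 1/42, 4/9 · 3/28 = 1/21, 1/9 · 0 = 0; these sum to 25/84.
By Bayes' rule, P(r = 2 | data) = (5/84) / (25/84) = 1/5.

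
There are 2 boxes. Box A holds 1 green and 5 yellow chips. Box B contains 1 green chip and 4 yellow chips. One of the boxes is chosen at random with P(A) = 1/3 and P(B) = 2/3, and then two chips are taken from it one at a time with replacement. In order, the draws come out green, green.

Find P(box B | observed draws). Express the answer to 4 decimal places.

Under each hypothesis, the probability of the observed sequence is: P(data | box A) = (1/6)(1/6) = 0.027778; P(data | box B) = (1/5)(1/5) = 0.04.
Weighting by the prior gives 1/3 · 0.027778 = 0.0092593, 2/3 · 0.04 = 0.026667; summing to 0.035926.
By Bayes' rule, P(box B | data) = (0.026667) / (0.035926) = 0.74227.

0.7423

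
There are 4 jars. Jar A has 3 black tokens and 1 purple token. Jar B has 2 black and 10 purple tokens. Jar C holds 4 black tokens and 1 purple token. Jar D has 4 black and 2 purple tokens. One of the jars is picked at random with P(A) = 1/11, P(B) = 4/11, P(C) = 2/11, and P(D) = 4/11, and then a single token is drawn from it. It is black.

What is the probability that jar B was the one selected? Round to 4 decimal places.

0.1173

Under each hypothesis, the probability of this draw is: P(data | jar A) = (3/4) = 3/4; P(data | jar B) = (2/12) = 1/6; P(data | jar C) = (4/5) = 4/5; P(data | jar D) = (4/6) = 2/3.
The prior-weighted likelihoods are 1/11 · 3/4 = 3/44, 4/11 · 1/6 = 2/33, 2/11 · 4/5 = 8/55, 4/11 · 2/3 = 8/33; these sum to 31/60.
Therefore the posterior P(jar B | data) = (2/33) / (31/60) = 40/341.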